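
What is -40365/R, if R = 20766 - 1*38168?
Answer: 40365/17402 ≈ 2.3196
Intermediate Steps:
R = -17402 (R = 20766 - 38168 = -17402)
-40365/R = -40365/(-17402) = -40365*(-1/17402) = 40365/17402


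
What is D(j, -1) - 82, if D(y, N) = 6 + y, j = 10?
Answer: -66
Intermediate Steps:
D(j, -1) - 82 = (6 + 10) - 82 = 16 - 82 = -66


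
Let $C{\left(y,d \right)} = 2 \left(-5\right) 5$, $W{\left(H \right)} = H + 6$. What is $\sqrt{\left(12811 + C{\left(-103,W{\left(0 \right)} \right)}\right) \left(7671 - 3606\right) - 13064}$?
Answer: $\sqrt{51860401} \approx 7201.4$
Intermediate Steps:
$W{\left(H \right)} = 6 + H$
$C{\left(y,d \right)} = -50$ ($C{\left(y,d \right)} = \left(-10\right) 5 = -50$)
$\sqrt{\left(12811 + C{\left(-103,W{\left(0 \right)} \right)}\right) \left(7671 - 3606\right) - 13064} = \sqrt{\left(12811 - 50\right) \left(7671 - 3606\right) - 13064} = \sqrt{12761 \cdot 4065 - 13064} = \sqrt{51873465 - 13064} = \sqrt{51860401}$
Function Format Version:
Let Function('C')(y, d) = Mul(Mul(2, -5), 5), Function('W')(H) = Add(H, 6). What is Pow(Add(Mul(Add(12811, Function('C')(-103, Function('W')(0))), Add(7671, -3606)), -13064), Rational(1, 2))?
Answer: Pow(51860401, Rational(1, 2)) ≈ 7201.4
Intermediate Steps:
Function('W')(H) = Add(6, H)
Function('C')(y, d) = -50 (Function('C')(y, d) = Mul(-10, 5) = -50)
Pow(Add(Mul(Add(12811, Function('C')(-103, Function('W')(0))), Add(7671, -3606)), -13064), Rational(1, 2)) = Pow(Add(Mul(Add(12811, -50), Add(7671, -3606)), -13064), Rational(1, 2)) = Pow(Add(Mul(12761, 4065), -13064), Rational(1, 2)) = Pow(Add(51873465, -13064), Rational(1, 2)) = Pow(51860401, Rational(1, 2))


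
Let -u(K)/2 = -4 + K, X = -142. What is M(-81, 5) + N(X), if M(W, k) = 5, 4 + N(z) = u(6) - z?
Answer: 139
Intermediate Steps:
u(K) = 8 - 2*K (u(K) = -2*(-4 + K) = 8 - 2*K)
N(z) = -8 - z (N(z) = -4 + ((8 - 2*6) - z) = -4 + ((8 - 12) - z) = -4 + (-4 - z) = -8 - z)
M(-81, 5) + N(X) = 5 + (-8 - 1*(-142)) = 5 + (-8 + 142) = 5 + 134 = 139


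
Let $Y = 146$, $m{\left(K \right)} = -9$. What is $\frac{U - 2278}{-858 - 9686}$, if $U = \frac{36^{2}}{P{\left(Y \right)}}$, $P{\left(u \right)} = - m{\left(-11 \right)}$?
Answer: $\frac{1067}{5272} \approx 0.20239$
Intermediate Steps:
$P{\left(u \right)} = 9$ ($P{\left(u \right)} = \left(-1\right) \left(-9\right) = 9$)
$U = 144$ ($U = \frac{36^{2}}{9} = 1296 \cdot \frac{1}{9} = 144$)
$\frac{U - 2278}{-858 - 9686} = \frac{144 - 2278}{-858 - 9686} = - \frac{2134}{-10544} = \left(-2134\right) \left(- \frac{1}{10544}\right) = \frac{1067}{5272}$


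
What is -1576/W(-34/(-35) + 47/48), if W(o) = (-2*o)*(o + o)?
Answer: 1112025600/10738729 ≈ 103.55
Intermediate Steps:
W(o) = -4*o² (W(o) = (-2*o)*(2*o) = -4*o²)
-1576/W(-34/(-35) + 47/48) = -1576*(-1/(4*(-34/(-35) + 47/48)²)) = -1576*(-1/(4*(-34*(-1/35) + 47*(1/48))²)) = -1576*(-1/(4*(34/35 + 47/48)²)) = -1576/((-4*(3277/1680)²)) = -1576/((-4*10738729/2822400)) = -1576/(-10738729/705600) = -1576*(-705600/10738729) = 1112025600/10738729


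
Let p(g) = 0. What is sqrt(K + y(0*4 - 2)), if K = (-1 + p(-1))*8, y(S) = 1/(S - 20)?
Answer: I*sqrt(3894)/22 ≈ 2.8365*I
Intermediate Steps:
y(S) = 1/(-20 + S)
K = -8 (K = (-1 + 0)*8 = -1*8 = -8)
sqrt(K + y(0*4 - 2)) = sqrt(-8 + 1/(-20 + (0*4 - 2))) = sqrt(-8 + 1/(-20 + (0 - 2))) = sqrt(-8 + 1/(-20 - 2)) = sqrt(-8 + 1/(-22)) = sqrt(-8 - 1/22) = sqrt(-177/22) = I*sqrt(3894)/22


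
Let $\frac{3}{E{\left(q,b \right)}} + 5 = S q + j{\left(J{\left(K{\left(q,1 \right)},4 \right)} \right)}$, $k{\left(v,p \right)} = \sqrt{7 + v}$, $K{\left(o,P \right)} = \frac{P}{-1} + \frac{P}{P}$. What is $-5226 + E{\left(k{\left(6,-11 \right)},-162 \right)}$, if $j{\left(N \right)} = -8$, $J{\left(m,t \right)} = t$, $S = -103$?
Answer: $- \frac{18458231}{3532} - \frac{103 \sqrt{13}}{45916} \approx -5226.0$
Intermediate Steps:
$K{\left(o,P \right)} = 1 - P$ ($K{\left(o,P \right)} = P \left(-1\right) + 1 = - P + 1 = 1 - P$)
$E{\left(q,b \right)} = \frac{3}{-13 - 103 q}$ ($E{\left(q,b \right)} = \frac{3}{-5 - \left(8 + 103 q\right)} = \frac{3}{-13 - 103 q}$)
$-5226 + E{\left(k{\left(6,-11 \right)},-162 \right)} = -5226 - \frac{3}{13 + 103 \sqrt{7 + 6}} = -5226 - \frac{3}{13 + 103 \sqrt{13}}$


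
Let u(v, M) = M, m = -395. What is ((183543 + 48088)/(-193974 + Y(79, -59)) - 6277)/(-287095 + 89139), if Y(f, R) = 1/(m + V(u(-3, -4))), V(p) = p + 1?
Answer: 484686965019/15282530421268 ≈ 0.031715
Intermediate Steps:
V(p) = 1 + p
Y(f, R) = -1/398 (Y(f, R) = 1/(-395 + (1 - 4)) = 1/(-395 - 3) = 1/(-398) = -1/398)
((183543 + 48088)/(-193974 + Y(79, -59)) - 6277)/(-287095 + 89139) = ((183543 + 48088)/(-193974 - 1/398) - 6277)/(-287095 + 89139) = (231631/(-77201653/398) - 6277)/(-197956) = (231631*(-398/77201653) - 6277)*(-1/197956) = (-92189138/77201653 - 6277)*(-1/197956) = -484686965019/77201653*(-1/197956) = 484686965019/15282530421268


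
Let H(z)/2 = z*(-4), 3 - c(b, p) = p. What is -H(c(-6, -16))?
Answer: 152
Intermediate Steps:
c(b, p) = 3 - p
H(z) = -8*z (H(z) = 2*(z*(-4)) = 2*(-4*z) = -8*z)
-H(c(-6, -16)) = -(-8)*(3 - 1*(-16)) = -(-8)*(3 + 16) = -(-8)*19 = -1*(-152) = 152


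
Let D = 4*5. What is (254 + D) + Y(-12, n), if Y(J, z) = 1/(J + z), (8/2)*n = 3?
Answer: 12326/45 ≈ 273.91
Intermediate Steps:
n = ¾ (n = (¼)*3 = ¾ ≈ 0.75000)
D = 20
(254 + D) + Y(-12, n) = (254 + 20) + 1/(-12 + ¾) = 274 + 1/(-45/4) = 274 - 4/45 = 12326/45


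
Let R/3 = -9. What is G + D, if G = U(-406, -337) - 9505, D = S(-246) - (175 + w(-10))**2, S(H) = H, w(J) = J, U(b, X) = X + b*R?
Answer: -26351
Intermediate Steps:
R = -27 (R = 3*(-9) = -27)
U(b, X) = X - 27*b (U(b, X) = X + b*(-27) = X - 27*b)
D = -27471 (D = -246 - (175 - 10)**2 = -246 - 1*165**2 = -246 - 1*27225 = -246 - 27225 = -27471)
G = 1120 (G = (-337 - 27*(-406)) - 9505 = (-337 + 10962) - 9505 = 10625 - 9505 = 1120)
G + D = 1120 - 27471 = -26351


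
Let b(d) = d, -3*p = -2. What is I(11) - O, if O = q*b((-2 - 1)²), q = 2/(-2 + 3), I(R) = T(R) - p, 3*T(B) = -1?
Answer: -19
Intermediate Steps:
T(B) = -⅓ (T(B) = (⅓)*(-1) = -⅓)
p = ⅔ (p = -⅓*(-2) = ⅔ ≈ 0.66667)
I(R) = -1 (I(R) = -⅓ - 1*⅔ = -⅓ - ⅔ = -1)
q = 2 (q = 2/1 = 2*1 = 2)
O = 18 (O = 2*(-2 - 1)² = 2*(-3)² = 2*9 = 18)
I(11) - O = -1 - 1*18 = -1 - 18 = -19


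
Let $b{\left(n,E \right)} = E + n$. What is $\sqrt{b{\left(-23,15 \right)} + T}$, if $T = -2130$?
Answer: $i \sqrt{2138} \approx 46.239 i$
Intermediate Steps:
$\sqrt{b{\left(-23,15 \right)} + T} = \sqrt{\left(15 - 23\right) - 2130} = \sqrt{-8 - 2130} = \sqrt{-2138} = i \sqrt{2138}$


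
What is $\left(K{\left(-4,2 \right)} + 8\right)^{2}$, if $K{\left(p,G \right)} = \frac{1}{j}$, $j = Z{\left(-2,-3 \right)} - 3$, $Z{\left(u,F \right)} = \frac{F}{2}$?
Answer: $\frac{4900}{81} \approx 60.494$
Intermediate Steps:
$Z{\left(u,F \right)} = \frac{F}{2}$ ($Z{\left(u,F \right)} = F \frac{1}{2} = \frac{F}{2}$)
$j = - \frac{9}{2}$ ($j = \frac{1}{2} \left(-3\right) - 3 = - \frac{3}{2} - 3 = - \frac{9}{2} \approx -4.5$)
$K{\left(p,G \right)} = - \frac{2}{9}$ ($K{\left(p,G \right)} = \frac{1}{- \frac{9}{2}} = - \frac{2}{9}$)
$\left(K{\left(-4,2 \right)} + 8\right)^{2} = \left(- \frac{2}{9} + 8\right)^{2} = \left(\frac{70}{9}\right)^{2} = \frac{4900}{81}$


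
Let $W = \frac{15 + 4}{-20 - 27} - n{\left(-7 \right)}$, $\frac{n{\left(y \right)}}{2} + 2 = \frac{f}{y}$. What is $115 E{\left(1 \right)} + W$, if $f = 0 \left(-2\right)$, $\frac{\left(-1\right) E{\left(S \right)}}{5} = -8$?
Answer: $\frac{216369}{47} \approx 4603.6$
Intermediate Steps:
$E{\left(S \right)} = 40$ ($E{\left(S \right)} = \left(-5\right) \left(-8\right) = 40$)
$f = 0$
$n{\left(y \right)} = -4$ ($n{\left(y \right)} = -4 + 2 \frac{0}{y} = -4 + 2 \cdot 0 = -4 + 0 = -4$)
$W = \frac{169}{47}$ ($W = \frac{15 + 4}{-20 - 27} - -4 = \frac{19}{-47} + 4 = 19 \left(- \frac{1}{47}\right) + 4 = - \frac{19}{47} + 4 = \frac{169}{47} \approx 3.5957$)
$115 E{\left(1 \right)} + W = 115 \cdot 40 + \frac{169}{47} = 4600 + \frac{169}{47} = \frac{216369}{47}$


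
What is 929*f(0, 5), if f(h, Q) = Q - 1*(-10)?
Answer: 13935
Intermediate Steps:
f(h, Q) = 10 + Q (f(h, Q) = Q + 10 = 10 + Q)
929*f(0, 5) = 929*(10 + 5) = 929*15 = 13935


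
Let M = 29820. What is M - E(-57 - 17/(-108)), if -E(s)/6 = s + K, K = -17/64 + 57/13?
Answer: 110461697/3744 ≈ 29504.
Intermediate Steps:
K = 3427/832 (K = -17*1/64 + 57*(1/13) = -17/64 + 57/13 = 3427/832 ≈ 4.1190)
E(s) = -10281/416 - 6*s (E(s) = -6*(s + 3427/832) = -6*(3427/832 + s) = -10281/416 - 6*s)
M - E(-57 - 17/(-108)) = 29820 - (-10281/416 - 6*(-57 - 17/(-108))) = 29820 - (-10281/416 - 6*(-57 - 17*(-1/108))) = 29820 - (-10281/416 - 6*(-57 + 17/108)) = 29820 - (-10281/416 - 6*(-6139/108)) = 29820 - (-10281/416 + 6139/18) = 29820 - 1*1184383/3744 = 29820 - 1184383/3744 = 110461697/3744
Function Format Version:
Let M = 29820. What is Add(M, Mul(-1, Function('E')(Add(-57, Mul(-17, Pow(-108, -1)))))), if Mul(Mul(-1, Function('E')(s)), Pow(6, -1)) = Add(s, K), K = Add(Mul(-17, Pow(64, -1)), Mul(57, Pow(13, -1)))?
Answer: Rational(110461697, 3744) ≈ 29504.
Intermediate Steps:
K = Rational(3427, 832) (K = Add(Mul(-17, Rational(1, 64)), Mul(57, Rational(1, 13))) = Add(Rational(-17, 64), Rational(57, 13)) = Rational(3427, 832) ≈ 4.1190)
Function('E')(s) = Add(Rational(-10281, 416), Mul(-6, s)) (Function('E')(s) = Mul(-6, Add(s, Rational(3427, 832))) = Mul(-6, Add(Rational(3427, 832), s)) = Add(Rational(-10281, 416), Mul(-6, s)))
Add(M, Mul(-1, Function('E')(Add(-57, Mul(-17, Pow(-108, -1)))))) = Add(29820, Mul(-1, Add(Rational(-10281, 416), Mul(-6, Add(-57, Mul(-17, Pow(-108, -1))))))) = Add(29820, Mul(-1, Add(Rational(-10281, 416), Mul(-6, Add(-57, Mul(-17, Rational(-1, 108))))))) = Add(29820, Mul(-1, Add(Rational(-10281, 416), Mul(-6, Add(-57, Rational(17, 108)))))) = Add(29820, Mul(-1, Add(Rational(-10281, 416), Mul(-6, Rational(-6139, 108))))) = Add(29820, Mul(-1, Add(Rational(-10281, 416), Rational(6139, 18)))) = Add(29820, Mul(-1, Rational(1184383, 3744))) = Add(29820, Rational(-1184383, 3744)) = Rational(110461697, 3744)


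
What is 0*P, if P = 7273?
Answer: 0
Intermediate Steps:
0*P = 0*7273 = 0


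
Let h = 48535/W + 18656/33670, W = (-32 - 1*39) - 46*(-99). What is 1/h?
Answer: 75471305/858904149 ≈ 0.087869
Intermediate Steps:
W = 4483 (W = (-32 - 39) + 4554 = -71 + 4554 = 4483)
h = 858904149/75471305 (h = 48535/4483 + 18656/33670 = 48535*(1/4483) + 18656*(1/33670) = 48535/4483 + 9328/16835 = 858904149/75471305 ≈ 11.381)
1/h = 1/(858904149/75471305) = 75471305/858904149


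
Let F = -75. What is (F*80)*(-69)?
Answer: 414000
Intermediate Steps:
(F*80)*(-69) = -75*80*(-69) = -6000*(-69) = 414000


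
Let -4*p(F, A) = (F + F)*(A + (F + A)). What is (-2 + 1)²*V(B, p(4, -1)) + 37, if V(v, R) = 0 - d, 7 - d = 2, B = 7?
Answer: 32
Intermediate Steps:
d = 5 (d = 7 - 1*2 = 7 - 2 = 5)
p(F, A) = -F*(F + 2*A)/2 (p(F, A) = -(F + F)*(A + (F + A))/4 = -2*F*(A + (A + F))/4 = -2*F*(F + 2*A)/4 = -F*(F + 2*A)/2)
V(v, R) = -5 (V(v, R) = 0 - 1*5 = 0 - 5 = -5)
(-2 + 1)²*V(B, p(4, -1)) + 37 = (-2 + 1)²*(-5) + 37 = (-1)²*(-5) + 37 = 1*(-5) + 37 = -5 + 37 = 32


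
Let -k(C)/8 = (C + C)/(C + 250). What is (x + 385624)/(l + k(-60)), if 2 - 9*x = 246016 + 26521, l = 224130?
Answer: 20254513/12775698 ≈ 1.5854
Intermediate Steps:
x = -90845/3 (x = 2/9 - (246016 + 26521)/9 = 2/9 - ⅑*272537 = 2/9 - 272537/9 = -90845/3 ≈ -30282.)
k(C) = -16*C/(250 + C) (k(C) = -8*(C + C)/(C + 250) = -8*2*C/(250 + C) = -16*C/(250 + C))
(x + 385624)/(l + k(-60)) = (-90845/3 + 385624)/(224130 - 16*(-60)/(250 - 60)) = 1066027/(3*(224130 - 16*(-60)/190)) = 1066027/(3*(224130 - 16*(-60)*1/190)) = 1066027/(3*(224130 + 96/19)) = 1066027/(3*(4258566/19)) = (1066027/3)*(19/4258566) = 20254513/12775698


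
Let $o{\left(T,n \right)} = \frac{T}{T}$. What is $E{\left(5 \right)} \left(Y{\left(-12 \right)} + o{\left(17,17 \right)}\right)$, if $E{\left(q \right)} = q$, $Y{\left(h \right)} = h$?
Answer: $-55$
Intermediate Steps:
$o{\left(T,n \right)} = 1$
$E{\left(5 \right)} \left(Y{\left(-12 \right)} + o{\left(17,17 \right)}\right) = 5 \left(-12 + 1\right) = 5 \left(-11\right) = -55$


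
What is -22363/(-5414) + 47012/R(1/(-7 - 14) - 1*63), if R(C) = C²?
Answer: 18930803897/1186326508 ≈ 15.958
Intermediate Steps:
-22363/(-5414) + 47012/R(1/(-7 - 14) - 1*63) = -22363/(-5414) + 47012/((1/(-7 - 14) - 1*63)²) = -22363*(-1/5414) + 47012/((1/(-21) - 63)²) = 22363/5414 + 47012/((-1/21 - 63)²) = 22363/5414 + 47012/((-1324/21)²) = 22363/5414 + 47012/(1752976/441) = 22363/5414 + 47012*(441/1752976) = 22363/5414 + 5183073/438244 = 18930803897/1186326508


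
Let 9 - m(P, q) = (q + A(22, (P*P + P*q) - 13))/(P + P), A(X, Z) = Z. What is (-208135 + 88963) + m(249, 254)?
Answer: -29734331/249 ≈ -1.1942e+5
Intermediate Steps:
m(P, q) = 9 - (-13 + q + P² + P*q)/(2*P) (m(P, q) = 9 - (q + ((P*P + P*q) - 13))/(P + P) = 9 - (q + ((P² + P*q) - 13))/(2*P) = 9 - (q + (-13 + P² + P*q))*1/(2*P) = 9 - (-13 + q + P² + P*q)*1/(2*P) = 9 - (-13 + q + P² + P*q)/(2*P))
(-208135 + 88963) + m(249, 254) = (-208135 + 88963) + (½)*(13 - 1*254 - 1*249² + 18*249 - 1*249*254)/249 = -119172 + (½)*(1/249)*(13 - 254 - 1*62001 + 4482 - 63246) = -119172 + (½)*(1/249)*(13 - 254 - 62001 + 4482 - 63246) = -119172 + (½)*(1/249)*(-121006) = -119172 - 60503/249 = -29734331/249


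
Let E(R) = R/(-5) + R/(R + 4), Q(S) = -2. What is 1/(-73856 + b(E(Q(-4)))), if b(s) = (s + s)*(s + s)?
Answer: -25/1846364 ≈ -1.3540e-5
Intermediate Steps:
E(R) = -R/5 + R/(4 + R) (E(R) = R*(-1/5) + R/(4 + R) = -R/5 + R/(4 + R))
b(s) = 4*s**2 (b(s) = (2*s)*(2*s) = 4*s**2)
1/(-73856 + b(E(Q(-4)))) = 1/(-73856 + 4*((1/5)*(-2)*(1 - 1*(-2))/(4 - 2))**2) = 1/(-73856 + 4*((1/5)*(-2)*(1 + 2)/2)**2) = 1/(-73856 + 4*((1/5)*(-2)*(1/2)*3)**2) = 1/(-73856 + 4*(-3/5)**2) = 1/(-73856 + 4*(9/25)) = 1/(-73856 + 36/25) = 1/(-1846364/25) = -25/1846364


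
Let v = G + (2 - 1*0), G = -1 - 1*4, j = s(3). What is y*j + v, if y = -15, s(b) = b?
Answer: -48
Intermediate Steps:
j = 3
G = -5 (G = -1 - 4 = -5)
v = -3 (v = -5 + (2 - 1*0) = -5 + (2 + 0) = -5 + 2 = -3)
y*j + v = -15*3 - 3 = -45 - 3 = -48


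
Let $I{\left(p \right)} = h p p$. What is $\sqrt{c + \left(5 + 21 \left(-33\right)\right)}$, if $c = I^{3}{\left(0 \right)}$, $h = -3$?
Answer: $4 i \sqrt{43} \approx 26.23 i$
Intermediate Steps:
$I{\left(p \right)} = - 3 p^{2}$ ($I{\left(p \right)} = - 3 p p = - 3 p^{2}$)
$c = 0$ ($c = \left(- 3 \cdot 0^{2}\right)^{3} = \left(\left(-3\right) 0\right)^{3} = 0^{3} = 0$)
$\sqrt{c + \left(5 + 21 \left(-33\right)\right)} = \sqrt{0 + \left(5 + 21 \left(-33\right)\right)} = \sqrt{0 + \left(5 - 693\right)} = \sqrt{0 - 688} = \sqrt{-688} = 4 i \sqrt{43}$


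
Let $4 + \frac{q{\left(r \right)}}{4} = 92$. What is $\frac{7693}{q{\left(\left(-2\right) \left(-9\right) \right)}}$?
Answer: $\frac{7693}{352} \approx 21.855$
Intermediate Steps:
$q{\left(r \right)} = 352$ ($q{\left(r \right)} = -16 + 4 \cdot 92 = -16 + 368 = 352$)
$\frac{7693}{q{\left(\left(-2\right) \left(-9\right) \right)}} = \frac{7693}{352}$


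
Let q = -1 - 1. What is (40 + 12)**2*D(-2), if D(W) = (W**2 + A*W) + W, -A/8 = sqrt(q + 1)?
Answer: 5408 + 43264*I ≈ 5408.0 + 43264.0*I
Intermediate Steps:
q = -2
A = -8*I (A = -8*sqrt(-2 + 1) = -8*I ≈ -8.0*I)
D(W) = W + W**2 - 8*I*W (D(W) = (W**2 + (-8*I)*W) + W = (W**2 - 8*I*W) + W = W + W**2 - 8*I*W)
(40 + 12)**2*D(-2) = (40 + 12)**2*(-2*(1 - 2 - 8*I)) = 52**2*(-2*(-1 - 8*I)) = 2704*(2 + 16*I) = 5408 + 43264*I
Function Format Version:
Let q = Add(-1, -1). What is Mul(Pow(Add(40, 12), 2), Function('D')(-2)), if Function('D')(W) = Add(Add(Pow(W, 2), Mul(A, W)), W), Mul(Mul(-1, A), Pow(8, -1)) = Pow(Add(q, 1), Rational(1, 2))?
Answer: Add(5408, Mul(43264, I)) ≈ Add(5408.0, Mul(43264., I))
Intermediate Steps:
q = -2
A = Mul(-8, I) (A = Mul(-8, Pow(Add(-2, 1), Rational(1, 2))) = Mul(-8, Pow(-1, Rational(1, 2))) = Mul(-8, I) ≈ Mul(-8.0000, I))
Function('D')(W) = Add(W, Pow(W, 2), Mul(-8, I, W)) (Function('D')(W) = Add(Add(Pow(W, 2), Mul(Mul(-8, I), W)), W) = Add(Add(Pow(W, 2), Mul(-8, I, W)), W) = Add(W, Pow(W, 2), Mul(-8, I, W)))
Mul(Pow(Add(40, 12), 2), Function('D')(-2)) = Mul(Pow(Add(40, 12), 2), Mul(-2, Add(1, -2, Mul(-8, I)))) = Mul(Pow(52, 2), Mul(-2, Add(-1, Mul(-8, I)))) = Mul(2704, Add(2, Mul(16, I))) = Add(5408, Mul(43264, I))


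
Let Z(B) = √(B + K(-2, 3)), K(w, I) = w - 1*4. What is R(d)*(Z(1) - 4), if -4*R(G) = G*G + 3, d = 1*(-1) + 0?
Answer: 4 - I*√5 ≈ 4.0 - 2.2361*I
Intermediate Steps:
K(w, I) = -4 + w (K(w, I) = w - 4 = -4 + w)
d = -1 (d = -1 + 0 = -1)
R(G) = -¾ - G²/4 (R(G) = -(G*G + 3)/4 = -(G² + 3)/4 = -(3 + G²)/4 = -¾ - G²/4)
Z(B) = √(-6 + B) (Z(B) = √(B + (-4 - 2)) = √(B - 6) = √(-6 + B))
R(d)*(Z(1) - 4) = (-¾ - ¼*(-1)²)*(√(-6 + 1) - 4) = (-¾ - ¼*1)*(√(-5) - 4) = (-¾ - ¼)*(I*√5 - 4) = -(-4 + I*√5) = 4 - I*√5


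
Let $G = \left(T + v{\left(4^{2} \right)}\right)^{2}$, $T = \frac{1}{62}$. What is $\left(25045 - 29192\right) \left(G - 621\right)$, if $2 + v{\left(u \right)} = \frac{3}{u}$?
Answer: $\frac{630269582085}{246016} \approx 2.5619 \cdot 10^{6}$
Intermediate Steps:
$v{\left(u \right)} = -2 + \frac{3}{u}$
$T = \frac{1}{62} \approx 0.016129$
$G = \frac{793881}{246016}$ ($G = \left(\frac{1}{62} - \left(2 - \frac{3}{4^{2}}\right)\right)^{2} = \left(\frac{1}{62} - \left(2 - \frac{3}{16}\right)\right)^{2} = \left(\frac{1}{62} + \left(-2 + 3 \cdot \frac{1}{16}\right)\right)^{2} = \left(\frac{1}{62} + \left(-2 + \frac{3}{16}\right)\right)^{2} = \left(\frac{1}{62} - \frac{29}{16}\right)^{2} = \left(- \frac{891}{496}\right)^{2} = \frac{793881}{246016} \approx 3.2269$)
$\left(25045 - 29192\right) \left(G - 621\right) = \left(25045 - 29192\right) \left(\frac{793881}{246016} - 621\right) = \left(-4147\right) \left(- \frac{151982055}{246016}\right) = \frac{630269582085}{246016}$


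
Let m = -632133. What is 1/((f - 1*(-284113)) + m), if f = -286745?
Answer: -1/634765 ≈ -1.5754e-6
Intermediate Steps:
1/((f - 1*(-284113)) + m) = 1/((-286745 - 1*(-284113)) - 632133) = 1/((-286745 + 284113) - 632133) = 1/(-2632 - 632133) = 1/(-634765) = -1/634765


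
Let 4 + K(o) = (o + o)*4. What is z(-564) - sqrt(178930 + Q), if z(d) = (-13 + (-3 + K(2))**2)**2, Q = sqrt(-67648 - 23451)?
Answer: 4624 - sqrt(178930 + I*sqrt(91099)) ≈ 4201.0 - 0.35677*I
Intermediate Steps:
K(o) = -4 + 8*o (K(o) = -4 + (o + o)*4 = -4 + (2*o)*4 = -4 + 8*o)
Q = I*sqrt(91099) (Q = sqrt(-91099) = I*sqrt(91099) ≈ 301.83*I)
z(d) = 4624 (z(d) = (-13 + (-3 + (-4 + 8*2))**2)**2 = (-13 + (-3 + (-4 + 16))**2)**2 = (-13 + (-3 + 12)**2)**2 = (-13 + 9**2)**2 = (-13 + 81)**2 = 68**2 = 4624)
z(-564) - sqrt(178930 + Q) = 4624 - sqrt(178930 + I*sqrt(91099))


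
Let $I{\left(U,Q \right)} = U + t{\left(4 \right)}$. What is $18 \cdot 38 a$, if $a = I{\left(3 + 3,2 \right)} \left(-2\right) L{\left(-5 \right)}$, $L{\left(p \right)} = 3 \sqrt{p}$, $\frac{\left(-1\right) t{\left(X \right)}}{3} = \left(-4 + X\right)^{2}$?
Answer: $- 24624 i \sqrt{5} \approx - 55061.0 i$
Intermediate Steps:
$t{\left(X \right)} = - 3 \left(-4 + X\right)^{2}$
$I{\left(U,Q \right)} = U$ ($I{\left(U,Q \right)} = U - 3 \left(-4 + 4\right)^{2} = U - 3 \cdot 0^{2} = U - 0 = U + 0 = U$)
$a = - 36 i \sqrt{5}$ ($a = \left(3 + 3\right) \left(-2\right) 3 \sqrt{-5} = 6 \left(-2\right) 3 i \sqrt{5} = - 12 \cdot 3 i \sqrt{5} = - 36 i \sqrt{5} \approx - 80.498 i$)
$18 \cdot 38 a = 18 \cdot 38 \left(- 36 i \sqrt{5}\right) = 684 \left(- 36 i \sqrt{5}\right) = - 24624 i \sqrt{5}$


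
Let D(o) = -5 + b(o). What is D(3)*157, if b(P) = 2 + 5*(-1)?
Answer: -1256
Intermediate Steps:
b(P) = -3 (b(P) = 2 - 5 = -3)
D(o) = -8 (D(o) = -5 - 3 = -8)
D(3)*157 = -8*157 = -1256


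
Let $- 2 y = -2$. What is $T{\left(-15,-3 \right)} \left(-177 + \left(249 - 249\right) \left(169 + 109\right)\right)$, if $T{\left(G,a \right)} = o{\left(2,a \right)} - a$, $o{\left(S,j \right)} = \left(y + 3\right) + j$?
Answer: $-708$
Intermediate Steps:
$y = 1$ ($y = \left(- \frac{1}{2}\right) \left(-2\right) = 1$)
$o{\left(S,j \right)} = 4 + j$ ($o{\left(S,j \right)} = \left(1 + 3\right) + j = 4 + j$)
$T{\left(G,a \right)} = 4$ ($T{\left(G,a \right)} = \left(4 + a\right) - a = 4$)
$T{\left(-15,-3 \right)} \left(-177 + \left(249 - 249\right) \left(169 + 109\right)\right) = 4 \left(-177 + \left(249 - 249\right) \left(169 + 109\right)\right) = 4 \left(-177 + 0 \cdot 278\right) = 4 \left(-177 + 0\right) = 4 \left(-177\right) = -708$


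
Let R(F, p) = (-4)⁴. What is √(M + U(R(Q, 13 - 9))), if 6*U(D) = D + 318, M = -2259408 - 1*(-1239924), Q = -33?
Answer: I*√9174495/3 ≈ 1009.6*I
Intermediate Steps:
M = -1019484 (M = -2259408 + 1239924 = -1019484)
R(F, p) = 256
U(D) = 53 + D/6 (U(D) = (D + 318)/6 = (318 + D)/6 = 53 + D/6)
√(M + U(R(Q, 13 - 9))) = √(-1019484 + (53 + (⅙)*256)) = √(-1019484 + (53 + 128/3)) = √(-1019484 + 287/3) = √(-3058165/3) = I*√9174495/3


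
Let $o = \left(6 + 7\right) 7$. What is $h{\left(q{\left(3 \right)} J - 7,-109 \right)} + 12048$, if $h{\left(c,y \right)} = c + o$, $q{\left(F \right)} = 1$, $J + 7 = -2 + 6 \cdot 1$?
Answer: $12129$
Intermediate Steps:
$J = -3$ ($J = -7 + \left(-2 + 6 \cdot 1\right) = -7 + \left(-2 + 6\right) = -7 + 4 = -3$)
$o = 91$ ($o = 13 \cdot 7 = 91$)
$h{\left(c,y \right)} = 91 + c$ ($h{\left(c,y \right)} = c + 91 = 91 + c$)
$h{\left(q{\left(3 \right)} J - 7,-109 \right)} + 12048 = \left(91 + \left(1 \left(-3\right) - 7\right)\right) + 12048 = \left(91 - 10\right) + 12048 = 81 + 12048 = 12129$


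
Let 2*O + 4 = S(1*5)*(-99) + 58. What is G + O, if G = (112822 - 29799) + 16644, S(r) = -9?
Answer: 200279/2 ≈ 1.0014e+5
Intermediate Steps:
G = 99667 (G = 83023 + 16644 = 99667)
O = 945/2 (O = -2 + (-9*(-99) + 58)/2 = -2 + (891 + 58)/2 = -2 + (½)*949 = -2 + 949/2 = 945/2 ≈ 472.50)
G + O = 99667 + 945/2 = 200279/2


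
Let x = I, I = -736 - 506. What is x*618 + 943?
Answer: -766613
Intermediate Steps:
I = -1242
x = -1242
x*618 + 943 = -1242*618 + 943 = -767556 + 943 = -766613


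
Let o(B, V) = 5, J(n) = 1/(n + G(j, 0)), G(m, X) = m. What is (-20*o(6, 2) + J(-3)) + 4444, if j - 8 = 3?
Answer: 34753/8 ≈ 4344.1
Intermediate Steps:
j = 11 (j = 8 + 3 = 11)
J(n) = 1/(11 + n) (J(n) = 1/(n + 11) = 1/(11 + n))
(-20*o(6, 2) + J(-3)) + 4444 = (-20*5 + 1/(11 - 3)) + 4444 = (-100 + 1/8) + 4444 = (-100 + ⅛) + 4444 = -799/8 + 4444 = 34753/8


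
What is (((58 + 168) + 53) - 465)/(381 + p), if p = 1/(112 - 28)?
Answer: -15624/32005 ≈ -0.48817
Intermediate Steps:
p = 1/84 ≈ 0.011905
(((58 + 168) + 53) - 465)/(381 + p) = (((58 + 168) + 53) - 465)/(381 + 1/84) = ((226 + 53) - 465)/(32005/84) = (279 - 465)*(84/32005) = -186*84/32005 = -15624/32005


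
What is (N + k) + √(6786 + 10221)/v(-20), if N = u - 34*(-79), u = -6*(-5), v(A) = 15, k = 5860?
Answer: 8576 + √17007/15 ≈ 8584.7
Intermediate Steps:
u = 30
N = 2716 (N = 30 - 34*(-79) = 30 + 2686 = 2716)
(N + k) + √(6786 + 10221)/v(-20) = (2716 + 5860) + √(6786 + 10221)/15 = 8576 + √17007*(1/15) = 8576 + √17007/15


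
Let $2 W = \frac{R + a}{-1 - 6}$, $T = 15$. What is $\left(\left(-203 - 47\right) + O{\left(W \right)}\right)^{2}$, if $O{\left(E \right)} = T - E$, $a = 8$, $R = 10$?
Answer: $\frac{2676496}{49} \approx 54622.0$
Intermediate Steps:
$W = - \frac{9}{7}$ ($W = \frac{\left(10 + 8\right) \frac{1}{-1 - 6}}{2} = \frac{18 \frac{1}{-7}}{2} = \frac{18 \left(- \frac{1}{7}\right)}{2} = \frac{1}{2} \left(- \frac{18}{7}\right) = - \frac{9}{7} \approx -1.2857$)
$O{\left(E \right)} = 15 - E$
$\left(\left(-203 - 47\right) + O{\left(W \right)}\right)^{2} = \left(\left(-203 - 47\right) + \left(15 - - \frac{9}{7}\right)\right)^{2} = \left(-250 + \left(15 + \frac{9}{7}\right)\right)^{2} = \left(-250 + \frac{114}{7}\right)^{2} = \left(- \frac{1636}{7}\right)^{2} = \frac{2676496}{49}$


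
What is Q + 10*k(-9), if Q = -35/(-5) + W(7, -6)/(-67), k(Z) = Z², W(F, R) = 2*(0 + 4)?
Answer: 54731/67 ≈ 816.88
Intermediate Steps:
W(F, R) = 8 (W(F, R) = 2*4 = 8)
Q = 461/67 (Q = -35/(-5) + 8/(-67) = -35*(-⅕) + 8*(-1/67) = 7 - 8/67 = 461/67 ≈ 6.8806)
Q + 10*k(-9) = 461/67 + 10*(-9)² = 461/67 + 10*81 = 461/67 + 810 = 54731/67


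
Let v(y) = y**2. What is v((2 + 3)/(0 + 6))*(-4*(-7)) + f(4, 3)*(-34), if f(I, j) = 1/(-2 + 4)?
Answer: 22/9 ≈ 2.4444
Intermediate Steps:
f(I, j) = 1/2
v((2 + 3)/(0 + 6))*(-4*(-7)) + f(4, 3)*(-34) = ((2 + 3)/(0 + 6))**2*(-4*(-7)) + (1/2)*(-34) = (5/6)**2*28 - 17 = (25/36)*28 - 17 = 175/9 - 17 = 22/9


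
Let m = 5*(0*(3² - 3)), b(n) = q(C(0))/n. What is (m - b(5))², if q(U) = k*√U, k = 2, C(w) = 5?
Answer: ⅘ ≈ 0.80000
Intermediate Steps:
q(U) = 2*√U
b(n) = 2*√5/n (b(n) = (2*√5)/n = 2*√5/n)
m = 0 (m = 5*(0*(9 - 3)) = 5*(0*6) = 5*0 = 0)
(m - b(5))² = (0 - 2*√5/5)² = (-2*√5/5)² = ⅘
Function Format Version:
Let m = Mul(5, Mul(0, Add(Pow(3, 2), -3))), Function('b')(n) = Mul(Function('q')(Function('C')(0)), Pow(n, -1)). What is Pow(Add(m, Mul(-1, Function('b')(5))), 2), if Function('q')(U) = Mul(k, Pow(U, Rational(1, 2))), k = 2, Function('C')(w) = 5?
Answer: Rational(4, 5) ≈ 0.80000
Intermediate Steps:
Function('q')(U) = Mul(2, Pow(U, Rational(1, 2)))
Function('b')(n) = Mul(2, Pow(5, Rational(1, 2)), Pow(n, -1)) (Function('b')(n) = Mul(Mul(2, Pow(5, Rational(1, 2))), Pow(n, -1)) = Mul(2, Pow(5, Rational(1, 2)), Pow(n, -1)))
m = 0 (m = Mul(5, Mul(0, Add(9, -3))) = Mul(5, Mul(0, 6)) = Mul(5, 0) = 0)
Pow(Add(m, Mul(-1, Function('b')(5))), 2) = Pow(Add(0, Mul(-1, Mul(2, Pow(5, Rational(1, 2)), Pow(5, -1)))), 2) = Pow(Add(0, Mul(-1, Mul(2, Pow(5, Rational(1, 2)), Rational(1, 5)))), 2) = Pow(Add(0, Mul(-1, Mul(Rational(2, 5), Pow(5, Rational(1, 2))))), 2) = Pow(Add(0, Mul(Rational(-2, 5), Pow(5, Rational(1, 2)))), 2) = Pow(Mul(Rational(-2, 5), Pow(5, Rational(1, 2))), 2) = Rational(4, 5)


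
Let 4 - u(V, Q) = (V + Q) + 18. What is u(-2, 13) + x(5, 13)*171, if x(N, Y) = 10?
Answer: 1685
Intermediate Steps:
u(V, Q) = -14 - Q - V (u(V, Q) = 4 - ((V + Q) + 18) = 4 - ((Q + V) + 18) = 4 - (18 + Q + V) = 4 + (-18 - Q - V) = -14 - Q - V)
u(-2, 13) + x(5, 13)*171 = (-14 - 1*13 - 1*(-2)) + 10*171 = (-14 - 13 + 2) + 1710 = -25 + 1710 = 1685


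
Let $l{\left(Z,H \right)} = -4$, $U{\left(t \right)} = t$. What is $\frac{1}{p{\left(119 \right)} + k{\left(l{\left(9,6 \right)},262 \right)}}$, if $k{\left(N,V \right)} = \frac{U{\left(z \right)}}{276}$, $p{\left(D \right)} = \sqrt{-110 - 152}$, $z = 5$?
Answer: $\frac{1380}{19958137} - \frac{76176 i \sqrt{262}}{19958137} \approx 6.9145 \cdot 10^{-5} - 0.06178 i$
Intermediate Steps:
$p{\left(D \right)} = i \sqrt{262}$ ($p{\left(D \right)} = \sqrt{-262} = i \sqrt{262}$)
$k{\left(N,V \right)} = \frac{5}{276}$
$\frac{1}{p{\left(119 \right)} + k{\left(l{\left(9,6 \right)},262 \right)}} = \frac{1}{i \sqrt{262} + \frac{5}{276}} = \frac{1}{\frac{5}{276} + i \sqrt{262}}$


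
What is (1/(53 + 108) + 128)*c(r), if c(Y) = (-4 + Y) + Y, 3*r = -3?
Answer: -123654/161 ≈ -768.04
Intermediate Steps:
r = -1 (r = (⅓)*(-3) = -1)
c(Y) = -4 + 2*Y
(1/(53 + 108) + 128)*c(r) = (1/(53 + 108) + 128)*(-4 + 2*(-1)) = (1/161 + 128)*(-4 - 2) = (1/161 + 128)*(-6) = (20609/161)*(-6) = -123654/161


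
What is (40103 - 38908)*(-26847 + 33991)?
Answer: 8537080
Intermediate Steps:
(40103 - 38908)*(-26847 + 33991) = 1195*7144 = 8537080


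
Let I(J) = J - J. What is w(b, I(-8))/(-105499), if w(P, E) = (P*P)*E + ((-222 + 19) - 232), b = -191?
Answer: 435/105499 ≈ 0.0041233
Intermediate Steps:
I(J) = 0
w(P, E) = -435 + E*P² (w(P, E) = P²*E + (-203 - 232) = E*P² - 435 = -435 + E*P²)
w(b, I(-8))/(-105499) = (-435 + 0*(-191)²)/(-105499) = (-435 + 0*36481)*(-1/105499) = (-435 + 0)*(-1/105499) = -435*(-1/105499) = 435/105499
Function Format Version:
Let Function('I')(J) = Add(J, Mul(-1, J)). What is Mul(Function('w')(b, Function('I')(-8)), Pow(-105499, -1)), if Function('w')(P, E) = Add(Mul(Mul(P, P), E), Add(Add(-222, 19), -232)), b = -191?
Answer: Rational(435, 105499) ≈ 0.0041233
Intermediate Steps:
Function('I')(J) = 0
Function('w')(P, E) = Add(-435, Mul(E, Pow(P, 2))) (Function('w')(P, E) = Add(Mul(Pow(P, 2), E), Add(-203, -232)) = Add(Mul(E, Pow(P, 2)), -435) = Add(-435, Mul(E, Pow(P, 2))))
Mul(Function('w')(b, Function('I')(-8)), Pow(-105499, -1)) = Mul(Add(-435, Mul(0, Pow(-191, 2))), Pow(-105499, -1)) = Mul(Add(-435, Mul(0, 36481)), Rational(-1, 105499)) = Mul(Add(-435, 0), Rational(-1, 105499)) = Mul(-435, Rational(-1, 105499)) = Rational(435, 105499)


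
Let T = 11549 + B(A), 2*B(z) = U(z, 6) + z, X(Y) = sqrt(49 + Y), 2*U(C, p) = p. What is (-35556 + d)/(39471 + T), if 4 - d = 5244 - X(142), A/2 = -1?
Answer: -81592/102041 + 2*sqrt(191)/102041 ≈ -0.79933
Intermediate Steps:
U(C, p) = p/2
A = -2 (A = 2*(-1) = -2)
B(z) = 3/2 + z/2 (B(z) = ((1/2)*6 + z)/2 = (3 + z)/2 = 3/2 + z/2)
d = -5240 + sqrt(191) (d = 4 - (5244 - sqrt(49 + 142)) = 4 - (5244 - sqrt(191)) = 4 + (-5244 + sqrt(191)) = -5240 + sqrt(191) ≈ -5226.2)
T = 23099/2 (T = 11549 + (3/2 + (1/2)*(-2)) = 11549 + (3/2 - 1) = 11549 + 1/2 = 23099/2 ≈ 11550.)
(-35556 + d)/(39471 + T) = (-35556 + (-5240 + sqrt(191)))/(39471 + 23099/2) = (-40796 + sqrt(191))/(102041/2) = (-40796 + sqrt(191))*(2/102041) = -81592/102041 + 2*sqrt(191)/102041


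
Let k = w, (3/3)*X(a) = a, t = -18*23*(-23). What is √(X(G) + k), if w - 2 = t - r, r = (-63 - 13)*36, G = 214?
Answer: 9*√154 ≈ 111.69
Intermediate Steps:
r = -2736 (r = -76*36 = -2736)
t = 9522 (t = -414*(-23) = 9522)
X(a) = a
w = 12260 (w = 2 + (9522 - 1*(-2736)) = 2 + (9522 + 2736) = 2 + 12258 = 12260)
k = 12260
√(X(G) + k) = √(214 + 12260) = √12474 = 9*√154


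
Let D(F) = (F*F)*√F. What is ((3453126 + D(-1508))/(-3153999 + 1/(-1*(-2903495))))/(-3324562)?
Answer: 5013067037685/15222538273961395624 + 63487821670*I*√377/146370560326551881 ≈ 3.2932e-7 + 8.4218e-6*I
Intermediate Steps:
D(F) = F^(5/2) (D(F) = F²*√F = F^(5/2))
((3453126 + D(-1508))/(-3153999 + 1/(-1*(-2903495))))/(-3324562) = ((3453126 + (-1508)^(5/2))/(-3153999 + 1/(-1*(-2903495))))/(-3324562) = ((3453126 + 4548128*I*√377)/(-3153999 + 1/2903495))*(-1/3324562) = ((3453126 + 4548128*I*√377)/(-9157620326504/2903495))*(-1/3324562) = ((3453126 + 4548128*I*√377)*(-2903495/9157620326504))*(-1/3324562) = (-5013067037685/4578810163252 - 126975643340*I*√377/88054041601)*(-1/3324562) = 5013067037685/15222538273961395624 + 63487821670*I*√377/146370560326551881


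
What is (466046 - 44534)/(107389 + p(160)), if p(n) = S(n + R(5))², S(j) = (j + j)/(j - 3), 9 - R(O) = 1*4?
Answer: 153641124/39144803 ≈ 3.9249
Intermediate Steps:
R(O) = 5 (R(O) = 9 - 4 = 5)
S(j) = 2*j/(-3 + j) (S(j) = (2*j)/(-3 + j) = 2*j/(-3 + j))
p(n) = 4*(5 + n)²/(2 + n)² (p(n) = (2*(n + 5)/(-3 + (n + 5)))² = (2*(5 + n)/(-3 + (5 + n)))² = (2*(5 + n)/(2 + n))² = 4*(5 + n)²/(2 + n)²)
(466046 - 44534)/(107389 + p(160)) = (466046 - 44534)/(107389 + 4*(5 + 160)²/(2 + 160)²) = 421512/(107389 + 4*165²/162²) = 421512/(107389 + 4*(1/26244)*27225) = 421512/(107389 + 3025/729) = 421512/(78289606/729) = 421512*(729/78289606) = 153641124/39144803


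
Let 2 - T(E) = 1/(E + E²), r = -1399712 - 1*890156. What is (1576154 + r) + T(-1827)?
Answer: -2381016030625/3336102 ≈ -7.1371e+5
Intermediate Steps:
r = -2289868 (r = -1399712 - 890156 = -2289868)
T(E) = 2 - 1/(E + E²)
(1576154 + r) + T(-1827) = (1576154 - 2289868) + (-1 + 2*(-1827) + 2*(-1827)²)/((-1827)*(1 - 1827)) = -713714 - 1/1827*(-1 - 3654 + 2*3337929)/(-1826) = -713714 - 1/1827*(-1/1826)*(-1 - 3654 + 6675858) = -713714 - 1/1827*(-1/1826)*6672203 = -713714 + 6672203/3336102 = -2381016030625/3336102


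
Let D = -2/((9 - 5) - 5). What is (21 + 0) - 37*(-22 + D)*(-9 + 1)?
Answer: -5899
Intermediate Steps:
D = 2 (D = -2/(4 - 5) = -2/(-1) = -2*(-1) = 2)
(21 + 0) - 37*(-22 + D)*(-9 + 1) = (21 + 0) - 37*(-22 + 2)*(-9 + 1) = 21 - (-740)*(-8) = 21 - 37*160 = 21 - 5920 = -5899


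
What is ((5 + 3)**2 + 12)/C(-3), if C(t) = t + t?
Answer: -38/3 ≈ -12.667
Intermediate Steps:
C(t) = 2*t
((5 + 3)**2 + 12)/C(-3) = ((5 + 3)**2 + 12)/((2*(-3))) = (8**2 + 12)/(-6) = (64 + 12)*(-1/6) = 76*(-1/6) = -38/3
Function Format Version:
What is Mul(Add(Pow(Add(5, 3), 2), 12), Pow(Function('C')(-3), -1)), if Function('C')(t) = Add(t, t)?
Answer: Rational(-38, 3) ≈ -12.667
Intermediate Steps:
Function('C')(t) = Mul(2, t)
Mul(Add(Pow(Add(5, 3), 2), 12), Pow(Function('C')(-3), -1)) = Mul(Add(Pow(Add(5, 3), 2), 12), Pow(Mul(2, -3), -1)) = Mul(Add(Pow(8, 2), 12), Pow(-6, -1)) = Mul(Add(64, 12), Rational(-1, 6)) = Mul(76, Rational(-1, 6)) = Rational(-38, 3)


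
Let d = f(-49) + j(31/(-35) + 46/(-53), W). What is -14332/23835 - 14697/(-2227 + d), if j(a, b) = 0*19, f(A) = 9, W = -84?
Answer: 318514619/52866030 ≈ 6.0249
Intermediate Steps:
j(a, b) = 0
d = 9 (d = 9 + 0 = 9)
-14332/23835 - 14697/(-2227 + d) = -14332/23835 - 14697/(-2227 + 9) = -14332*1/23835 - 14697/(-2218) = -14332/23835 - 14697*(-1/2218) = -14332/23835 + 14697/2218 = 318514619/52866030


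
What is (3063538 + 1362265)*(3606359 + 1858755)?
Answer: 24187517936542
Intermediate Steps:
(3063538 + 1362265)*(3606359 + 1858755) = 4425803*5465114 = 24187517936542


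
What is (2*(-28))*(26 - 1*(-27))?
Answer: -2968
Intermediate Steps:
(2*(-28))*(26 - 1*(-27)) = -56*(26 + 27) = -56*53 = -2968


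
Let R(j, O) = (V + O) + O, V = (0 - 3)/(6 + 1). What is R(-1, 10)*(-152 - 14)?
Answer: -22742/7 ≈ -3248.9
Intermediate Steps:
V = -3/7 ≈ -0.42857
R(j, O) = -3/7 + 2*O (R(j, O) = (-3/7 + O) + O = -3/7 + 2*O)
R(-1, 10)*(-152 - 14) = (-3/7 + 2*10)*(-152 - 14) = (-3/7 + 20)*(-166) = (137/7)*(-166) = -22742/7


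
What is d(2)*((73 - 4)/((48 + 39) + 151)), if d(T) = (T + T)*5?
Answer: 690/119 ≈ 5.7983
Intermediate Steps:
d(T) = 10*T (d(T) = (2*T)*5 = 10*T)
d(2)*((73 - 4)/((48 + 39) + 151)) = (10*2)*((73 - 4)/((48 + 39) + 151)) = 20*(69/(87 + 151)) = 20*(69/238) = 690/119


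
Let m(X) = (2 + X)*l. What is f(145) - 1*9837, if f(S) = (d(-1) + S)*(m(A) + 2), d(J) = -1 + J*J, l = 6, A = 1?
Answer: -6937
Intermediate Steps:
d(J) = -1 + J**2
m(X) = 12 + 6*X (m(X) = (2 + X)*6 = 12 + 6*X)
f(S) = 20*S (f(S) = ((-1 + (-1)**2) + S)*((12 + 6*1) + 2) = ((-1 + 1) + S)*((12 + 6) + 2) = (0 + S)*(18 + 2) = S*20 = 20*S)
f(145) - 1*9837 = 20*145 - 1*9837 = 2900 - 9837 = -6937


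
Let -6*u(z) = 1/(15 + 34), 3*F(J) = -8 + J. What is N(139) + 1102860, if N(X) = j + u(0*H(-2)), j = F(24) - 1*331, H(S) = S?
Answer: 324145093/294 ≈ 1.1025e+6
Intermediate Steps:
F(J) = -8/3 + J/3 (F(J) = (-8 + J)/3 = -8/3 + J/3)
u(z) = -1/294 (u(z) = -1/(6*(15 + 34)) = -⅙/49 = -⅙*1/49 = -1/294)
j = -977/3 (j = (-8/3 + (⅓)*24) - 1*331 = (-8/3 + 8) - 331 = 16/3 - 331 = -977/3 ≈ -325.67)
N(X) = -95747/294 (N(X) = -977/3 - 1/294 = -95747/294)
N(139) + 1102860 = -95747/294 + 1102860 = 324145093/294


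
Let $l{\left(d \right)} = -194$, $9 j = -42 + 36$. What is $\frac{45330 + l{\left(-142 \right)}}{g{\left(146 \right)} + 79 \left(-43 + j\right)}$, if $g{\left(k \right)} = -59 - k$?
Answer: $- \frac{33852}{2741} \approx -12.35$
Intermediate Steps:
$j = - \frac{2}{3}$ ($j = \frac{-42 + 36}{9} = \frac{1}{9} \left(-6\right) = - \frac{2}{3} \approx -0.66667$)
$\frac{45330 + l{\left(-142 \right)}}{g{\left(146 \right)} + 79 \left(-43 + j\right)} = \frac{45330 - 194}{\left(-59 - 146\right) + 79 \left(-43 - \frac{2}{3}\right)} = \frac{45136}{\left(-59 - 146\right) + 79 \left(- \frac{131}{3}\right)} = \frac{45136}{-205 - \frac{10349}{3}} = \frac{45136}{- \frac{10964}{3}} = 45136 \left(- \frac{3}{10964}\right) = - \frac{33852}{2741}$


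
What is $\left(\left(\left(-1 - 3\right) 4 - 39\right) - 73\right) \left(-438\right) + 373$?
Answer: $56437$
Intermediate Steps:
$\left(\left(\left(-1 - 3\right) 4 - 39\right) - 73\right) \left(-438\right) + 373 = \left(\left(\left(-4\right) 4 - 39\right) - 73\right) \left(-438\right) + 373 = \left(\left(-16 - 39\right) - 73\right) \left(-438\right) + 373 = \left(-55 - 73\right) \left(-438\right) + 373 = \left(-128\right) \left(-438\right) + 373 = 56064 + 373 = 56437$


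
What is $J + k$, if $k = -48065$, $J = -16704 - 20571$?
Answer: $-85340$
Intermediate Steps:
$J = -37275$
$J + k = -37275 - 48065 = -85340$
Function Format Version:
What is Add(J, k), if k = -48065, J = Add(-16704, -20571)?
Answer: -85340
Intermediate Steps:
J = -37275
Add(J, k) = Add(-37275, -48065) = -85340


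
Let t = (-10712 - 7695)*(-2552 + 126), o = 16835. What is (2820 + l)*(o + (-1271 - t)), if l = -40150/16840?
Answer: -105904955017285/842 ≈ -1.2578e+11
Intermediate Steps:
t = 44655382 (t = -18407*(-2426) = 44655382)
l = -4015/1684 (l = -40150*1/16840 = -4015/1684 ≈ -2.3842)
(2820 + l)*(o + (-1271 - t)) = (2820 - 4015/1684)*(16835 + (-1271 - 1*44655382)) = 4744865*(16835 + (-1271 - 44655382))/1684 = 4744865*(16835 - 44656653)/1684 = (4744865/1684)*(-44639818) = -105904955017285/842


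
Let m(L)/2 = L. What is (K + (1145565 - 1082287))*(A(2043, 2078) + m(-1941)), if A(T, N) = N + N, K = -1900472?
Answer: -503391156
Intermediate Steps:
m(L) = 2*L
A(T, N) = 2*N
(K + (1145565 - 1082287))*(A(2043, 2078) + m(-1941)) = (-1900472 + (1145565 - 1082287))*(2*2078 + 2*(-1941)) = (-1900472 + 63278)*(4156 - 3882) = -1837194*274 = -503391156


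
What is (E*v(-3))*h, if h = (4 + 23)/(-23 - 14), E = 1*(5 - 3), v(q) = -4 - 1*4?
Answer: 432/37 ≈ 11.676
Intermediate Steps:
v(q) = -8 (v(q) = -4 - 4 = -8)
E = 2 (E = 1*2 = 2)
h = -27/37 (h = 27/(-37) = 27*(-1/37) = -27/37 ≈ -0.72973)
(E*v(-3))*h = (2*(-8))*(-27/37) = -16*(-27/37) = 432/37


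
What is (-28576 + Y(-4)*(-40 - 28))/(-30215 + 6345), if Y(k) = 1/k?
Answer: 28559/23870 ≈ 1.1964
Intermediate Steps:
Y(k) = 1/k
(-28576 + Y(-4)*(-40 - 28))/(-30215 + 6345) = (-28576 + (-40 - 28)/(-4))/(-30215 + 6345) = (-28576 - ¼*(-68))/(-23870) = (-28576 + 17)*(-1/23870) = -28559*(-1/23870) = 28559/23870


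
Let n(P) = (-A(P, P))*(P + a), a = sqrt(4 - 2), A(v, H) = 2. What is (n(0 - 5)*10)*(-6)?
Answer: -600 + 120*sqrt(2) ≈ -430.29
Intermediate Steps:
a = sqrt(2) ≈ 1.4142
n(P) = -2*P - 2*sqrt(2) (n(P) = (-1*2)*(P + sqrt(2)) = -2*(P + sqrt(2)) = -2*P - 2*sqrt(2))
(n(0 - 5)*10)*(-6) = ((-2*(0 - 5) - 2*sqrt(2))*10)*(-6) = ((-2*(-5) - 2*sqrt(2))*10)*(-6) = ((10 - 2*sqrt(2))*10)*(-6) = (100 - 20*sqrt(2))*(-6) = -600 + 120*sqrt(2)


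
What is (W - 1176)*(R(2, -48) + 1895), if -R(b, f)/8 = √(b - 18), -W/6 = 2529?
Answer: -30983250 + 523200*I ≈ -3.0983e+7 + 5.232e+5*I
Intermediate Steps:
W = -15174 (W = -6*2529 = -15174)
R(b, f) = -8*√(-18 + b) (R(b, f) = -8*√(b - 18) = -8*√(-18 + b))
(W - 1176)*(R(2, -48) + 1895) = (-15174 - 1176)*(-8*√(-18 + 2) + 1895) = -16350*(-32*I + 1895) = -16350*(1895 - 32*I) = -30983250 + 523200*I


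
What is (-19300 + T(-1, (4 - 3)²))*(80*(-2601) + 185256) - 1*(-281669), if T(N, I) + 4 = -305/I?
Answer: 447837485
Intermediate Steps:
T(N, I) = -4 - 305/I
(-19300 + T(-1, (4 - 3)²))*(80*(-2601) + 185256) - 1*(-281669) = (-19300 + (-4 - 305/(4 - 3)²))*(80*(-2601) + 185256) - 1*(-281669) = (-19300 + (-4 - 305/(1²)))*(-208080 + 185256) + 281669 = (-19300 + (-4 - 305/1))*(-22824) + 281669 = (-19300 + (-4 - 305*1))*(-22824) + 281669 = (-19300 + (-4 - 305))*(-22824) + 281669 = (-19300 - 309)*(-22824) + 281669 = -19609*(-22824) + 281669 = 447555816 + 281669 = 447837485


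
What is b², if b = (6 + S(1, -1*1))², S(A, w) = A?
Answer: 2401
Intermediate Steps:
b = 49 (b = (6 + 1)² = 7² = 49)
b² = 49² = 2401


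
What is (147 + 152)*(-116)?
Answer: -34684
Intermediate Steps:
(147 + 152)*(-116) = 299*(-116) = -34684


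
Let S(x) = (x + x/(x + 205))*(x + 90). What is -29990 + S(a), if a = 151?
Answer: 2315147/356 ≈ 6503.2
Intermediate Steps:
S(x) = (90 + x)*(x + x/(205 + x)) (S(x) = (x + x/(205 + x))*(90 + x) = (90 + x)*(x + x/(205 + x)))
-29990 + S(a) = -29990 + 151*(18540 + 151**2 + 296*151)/(205 + 151) = -29990 + 151*(18540 + 22801 + 44696)/356 = -29990 + 151*(1/356)*86037 = -29990 + 12991587/356 = 2315147/356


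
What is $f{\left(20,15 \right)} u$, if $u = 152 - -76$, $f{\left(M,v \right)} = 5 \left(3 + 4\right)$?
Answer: $7980$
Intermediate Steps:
$f{\left(M,v \right)} = 35$ ($f{\left(M,v \right)} = 5 \cdot 7 = 35$)
$u = 228$ ($u = 152 + 76 = 228$)
$f{\left(20,15 \right)} u = 35 \cdot 228 = 7980$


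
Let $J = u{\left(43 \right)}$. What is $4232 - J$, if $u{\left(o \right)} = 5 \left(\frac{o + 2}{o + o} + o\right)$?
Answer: $\frac{345237}{86} \approx 4014.4$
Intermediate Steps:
$u{\left(o \right)} = 5 o + \frac{5 \left(2 + o\right)}{2 o}$ ($u{\left(o \right)} = 5 \left(\frac{2 + o}{2 o} + o\right) = 5 \left(o + \frac{2 + o}{2 o}\right) = 5 o + \frac{5 \left(2 + o\right)}{2 o}$)
$J = \frac{18715}{86}$ ($J = \frac{5}{2} + 5 \cdot 43 + \frac{5}{43} = \frac{5}{2} + 215 + 5 \cdot \frac{1}{43} = \frac{5}{2} + 215 + \frac{5}{43} = \frac{18715}{86} \approx 217.62$)
$4232 - J = 4232 - \frac{18715}{86} = \frac{345237}{86}$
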